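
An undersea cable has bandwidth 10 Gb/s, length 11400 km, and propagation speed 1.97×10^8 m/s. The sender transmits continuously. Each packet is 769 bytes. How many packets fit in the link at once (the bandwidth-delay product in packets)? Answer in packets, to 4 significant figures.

94060 packets

Propagation delay = 11400000 / 197000000 = 0.057868 s.
BDP = R × t_prop = 10000000000 × 0.057868 = 578680000 bits.
In packets of 6152 bits: 94060 packets.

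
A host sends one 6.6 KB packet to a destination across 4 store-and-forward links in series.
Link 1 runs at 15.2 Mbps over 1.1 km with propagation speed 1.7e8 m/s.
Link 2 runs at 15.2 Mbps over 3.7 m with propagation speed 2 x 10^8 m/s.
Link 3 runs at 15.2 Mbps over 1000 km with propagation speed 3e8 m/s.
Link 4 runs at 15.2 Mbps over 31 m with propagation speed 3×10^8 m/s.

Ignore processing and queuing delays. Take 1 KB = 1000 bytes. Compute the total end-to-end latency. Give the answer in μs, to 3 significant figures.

17200 μs

L = 52800 bits.
Transmission delay per hop = L/R = 52800/15200000 = 3473.68 μs; 4 hops → 13894.7 μs.
Propagation delays (d/s per hop): 6.47059, 0.0185, 3333.33, 0.103333 μs; sum = 3339.93 μs.
End-to-end = 17200 μs.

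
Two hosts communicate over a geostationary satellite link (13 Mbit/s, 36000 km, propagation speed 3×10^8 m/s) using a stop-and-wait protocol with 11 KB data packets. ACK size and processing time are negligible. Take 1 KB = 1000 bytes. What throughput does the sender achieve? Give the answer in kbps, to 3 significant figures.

357 kbps

t_tx = L/R = 88000/13000000 = 0.00676923 s.
t_prop = 36000000/300000000 = 0.12 s; RTT = 0.24 s.
Cycle = t_tx + RTT = 0.246769 s.
Throughput = L / cycle = 88000 / 0.246769 = 357 kbps.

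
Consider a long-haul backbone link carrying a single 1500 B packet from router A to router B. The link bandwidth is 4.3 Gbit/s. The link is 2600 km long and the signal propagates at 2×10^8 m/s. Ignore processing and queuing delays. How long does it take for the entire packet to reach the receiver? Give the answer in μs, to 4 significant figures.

L = 1500 × 8 = 12000 bits.
Transmission delay = L/R = 12000 / 4300000000 = 2.7907 μs.
Propagation delay = d/s = 2600000 m / 200000000 m/s = 13000 μs.
Total = 13000 μs.

13000 μs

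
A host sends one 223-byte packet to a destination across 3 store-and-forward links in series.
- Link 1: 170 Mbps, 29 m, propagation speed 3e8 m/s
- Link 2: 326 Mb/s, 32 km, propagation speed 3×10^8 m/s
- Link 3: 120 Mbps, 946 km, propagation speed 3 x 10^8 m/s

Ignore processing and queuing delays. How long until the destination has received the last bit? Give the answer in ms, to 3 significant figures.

L = 223 × 8 = 1784 bits.
Transmission delays (L/R per hop): 0.0104941, 0.00547239, 0.0148667 ms; sum = 0.0308332 ms.
Propagation delays (d/s per hop): 9.66667e-05, 0.106667, 3.15333 ms; sum = 3.2601 ms.
End-to-end = 3.29 ms.

3.29 ms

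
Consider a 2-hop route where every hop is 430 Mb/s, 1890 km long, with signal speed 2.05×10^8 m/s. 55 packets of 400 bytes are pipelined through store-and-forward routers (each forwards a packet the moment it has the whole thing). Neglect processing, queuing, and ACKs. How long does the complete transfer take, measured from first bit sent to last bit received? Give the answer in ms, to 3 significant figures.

Per-hop transmission t_tx = L/R = 3200/430000000 = 0.00744186 ms.
Per-hop propagation t_prop = 1890000/2.05e+08 = 9.21951 ms.
Pipeline fill: first packet needs 2·t_tx to clear all hops; remaining 54 packets each add one t_tx.
Total = (2+55-1)·t_tx + 2·t_prop = 56·0.00744186 + 2·9.21951 = 18.9 ms.

18.9 ms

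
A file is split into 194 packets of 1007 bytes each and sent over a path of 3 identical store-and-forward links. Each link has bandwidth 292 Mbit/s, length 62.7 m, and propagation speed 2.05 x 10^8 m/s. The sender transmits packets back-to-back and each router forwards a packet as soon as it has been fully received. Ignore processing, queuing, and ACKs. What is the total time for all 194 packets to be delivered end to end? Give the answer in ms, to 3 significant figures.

5.41 ms

Per-hop transmission t_tx = L/R = 8056/292000000 = 0.027589 ms.
Per-hop propagation t_prop = 62.7/2.05e+08 = 0.000305854 ms.
Pipeline fill: first packet needs 3·t_tx to clear all hops; remaining 193 packets each add one t_tx.
Total = (3+194-1)·t_tx + 3·t_prop = 196·0.027589 + 3·0.000305854 = 5.41 ms.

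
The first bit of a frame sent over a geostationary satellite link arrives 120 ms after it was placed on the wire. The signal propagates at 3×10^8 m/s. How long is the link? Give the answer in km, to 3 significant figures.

36000 km

d = s × t_prop = 300000000 × 0.12 = 36000 km.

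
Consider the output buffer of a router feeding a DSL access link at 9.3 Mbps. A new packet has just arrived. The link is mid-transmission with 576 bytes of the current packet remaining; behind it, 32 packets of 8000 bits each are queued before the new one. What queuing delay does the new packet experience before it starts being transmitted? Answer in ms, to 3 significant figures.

Each queued packet: L/R = 8000/9300000 = 0.860215 ms.
32 queued → 27.5269 ms.
Plus remaining 4608 bits of current packet: 0.495484 ms.
Queuing delay = 28.0 ms.

28.0 ms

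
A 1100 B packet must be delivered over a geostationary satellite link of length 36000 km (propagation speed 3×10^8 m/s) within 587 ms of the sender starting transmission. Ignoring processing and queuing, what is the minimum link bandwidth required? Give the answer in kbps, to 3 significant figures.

18.8 kbps

L = 8800 bits.
Propagation delay = 36000000 / 300000000 = 120 ms.
Transmission budget = 587 − 120 = 467 ms.
R ≥ L / t_tx = 8800 bits / 0.467 s = 18.8 kbps.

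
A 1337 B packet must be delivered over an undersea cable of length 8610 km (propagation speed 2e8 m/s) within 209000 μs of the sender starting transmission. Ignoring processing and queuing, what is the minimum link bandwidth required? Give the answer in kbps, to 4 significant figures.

L = 10696 bits.
Propagation delay = 8610000 / 200000000 = 43050 μs.
Transmission budget = 209000 − 43050 = 165950 μs.
R ≥ L / t_tx = 10696 bits / 0.16595 s = 64.45 kbps.

64.45 kbps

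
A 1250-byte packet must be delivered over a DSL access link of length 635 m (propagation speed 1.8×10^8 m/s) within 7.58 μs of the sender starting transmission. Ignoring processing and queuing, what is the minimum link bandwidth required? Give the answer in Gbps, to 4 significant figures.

L = 10000 bits.
Propagation delay = 635 / 180000000 = 3.52778 μs.
Transmission budget = 7.58 − 3.52778 = 4.05222 μs.
R ≥ L / t_tx = 10000 bits / 4.05222e-06 s = 2.468 Gbps.

2.468 Gbps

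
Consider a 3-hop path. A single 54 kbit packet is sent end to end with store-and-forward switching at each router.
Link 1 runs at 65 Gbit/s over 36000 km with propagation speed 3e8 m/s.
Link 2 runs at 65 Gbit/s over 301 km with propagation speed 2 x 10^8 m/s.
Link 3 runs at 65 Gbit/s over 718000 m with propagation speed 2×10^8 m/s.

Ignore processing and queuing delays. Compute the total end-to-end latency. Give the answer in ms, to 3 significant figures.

125 ms

L = 54000 bits.
Transmission delay per hop = L/R = 54000/65000000000 = 0.000830769 ms; 3 hops → 0.00249231 ms.
Propagation delays (d/s per hop): 120, 1.505, 3.59 ms; sum = 125.095 ms.
End-to-end = 125 ms.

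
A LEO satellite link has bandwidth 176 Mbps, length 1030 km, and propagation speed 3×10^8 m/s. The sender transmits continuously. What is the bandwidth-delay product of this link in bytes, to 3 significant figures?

Propagation delay = 1030000 / 300000000 = 0.00343333 s.
BDP = R × t_prop = 176000000 × 0.00343333 = 604267 bits.
In bytes: 604267/8 = 75500 bytes.

75500 bytes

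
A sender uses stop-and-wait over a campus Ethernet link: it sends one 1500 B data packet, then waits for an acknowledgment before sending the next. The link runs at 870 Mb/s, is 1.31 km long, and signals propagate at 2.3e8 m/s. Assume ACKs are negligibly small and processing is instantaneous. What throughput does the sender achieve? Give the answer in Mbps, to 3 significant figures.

t_tx = L/R = 12000/870000000 = 1.37931e-05 s.
t_prop = 1310/2.3e+08 = 5.69565e-06 s; RTT = 1.13913e-05 s.
Cycle = t_tx + RTT = 2.51844e-05 s.
Throughput = L / cycle = 12000 / 2.51844e-05 = 476 Mbps.

476 Mbps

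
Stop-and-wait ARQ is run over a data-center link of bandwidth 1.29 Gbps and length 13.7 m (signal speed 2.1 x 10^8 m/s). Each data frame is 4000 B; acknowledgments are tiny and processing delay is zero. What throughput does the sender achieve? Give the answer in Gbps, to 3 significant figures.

t_tx = L/R = 32000/1290000000 = 2.48062e-05 s.
t_prop = 13.7/210000000 = 6.52381e-08 s; RTT = 1.30476e-07 s.
Cycle = t_tx + RTT = 2.49367e-05 s.
Throughput = L / cycle = 32000 / 2.49367e-05 = 1.28 Gbps.

1.28 Gbps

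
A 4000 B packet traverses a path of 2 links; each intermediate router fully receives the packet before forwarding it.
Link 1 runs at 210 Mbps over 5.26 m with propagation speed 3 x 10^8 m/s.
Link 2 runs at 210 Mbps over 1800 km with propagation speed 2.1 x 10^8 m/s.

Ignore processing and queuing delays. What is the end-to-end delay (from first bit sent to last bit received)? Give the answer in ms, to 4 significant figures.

8.876 ms

L = 4000 × 8 = 32000 bits.
Transmission delay per hop = L/R = 32000/210000000 = 0.152381 ms; 2 hops → 0.304762 ms.
Propagation delays (d/s per hop): 1.75333e-05, 8.57143 ms; sum = 8.57145 ms.
End-to-end = 8.876 ms.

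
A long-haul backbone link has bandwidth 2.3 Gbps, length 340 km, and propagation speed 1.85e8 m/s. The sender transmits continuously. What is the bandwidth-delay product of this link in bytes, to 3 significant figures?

528000 bytes

Propagation delay = 340000 / 185000000 = 0.00183784 s.
BDP = R × t_prop = 2300000000 × 0.00183784 = 4227030 bits.
In bytes: 4227030/8 = 528000 bytes.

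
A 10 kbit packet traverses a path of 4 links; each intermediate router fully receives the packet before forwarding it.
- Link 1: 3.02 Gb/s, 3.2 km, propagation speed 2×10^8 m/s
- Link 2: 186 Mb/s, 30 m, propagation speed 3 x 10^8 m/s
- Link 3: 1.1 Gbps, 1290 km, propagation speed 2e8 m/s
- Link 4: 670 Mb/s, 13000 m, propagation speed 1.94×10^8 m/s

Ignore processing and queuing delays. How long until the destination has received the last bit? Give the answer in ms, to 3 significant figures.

L = 10000 bits.
Transmission delays (L/R per hop): 0.00331126, 0.0537634, 0.00909091, 0.0149254 ms; sum = 0.081091 ms.
Propagation delays (d/s per hop): 0.016, 0.0001, 6.45, 0.0670103 ms; sum = 6.53311 ms.
End-to-end = 6.61 ms.

6.61 ms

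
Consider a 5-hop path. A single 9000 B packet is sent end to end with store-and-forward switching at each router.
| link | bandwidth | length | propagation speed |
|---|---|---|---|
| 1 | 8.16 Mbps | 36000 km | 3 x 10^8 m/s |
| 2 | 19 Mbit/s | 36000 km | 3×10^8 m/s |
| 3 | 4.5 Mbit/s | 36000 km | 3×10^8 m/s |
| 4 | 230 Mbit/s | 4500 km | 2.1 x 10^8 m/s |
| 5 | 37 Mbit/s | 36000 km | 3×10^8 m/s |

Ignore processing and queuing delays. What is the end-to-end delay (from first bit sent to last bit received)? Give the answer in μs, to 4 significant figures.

532300 μs

L = 9000 × 8 = 72000 bits.
Transmission delays (L/R per hop): 8823.53, 3789.47, 16000, 313.043, 1945.95 μs; sum = 30872 μs.
Propagation delays (d/s per hop): 120000, 120000, 120000, 21428.6, 120000 μs; sum = 501429 μs.
End-to-end = 532300 μs.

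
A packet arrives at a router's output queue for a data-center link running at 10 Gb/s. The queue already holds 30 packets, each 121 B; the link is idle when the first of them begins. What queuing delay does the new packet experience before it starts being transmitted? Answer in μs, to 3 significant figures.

2.90 μs

Each queued packet: L/R = 968/10000000000 = 0.0968 μs.
30 queued → 2.904 μs.
Queuing delay = 2.90 μs.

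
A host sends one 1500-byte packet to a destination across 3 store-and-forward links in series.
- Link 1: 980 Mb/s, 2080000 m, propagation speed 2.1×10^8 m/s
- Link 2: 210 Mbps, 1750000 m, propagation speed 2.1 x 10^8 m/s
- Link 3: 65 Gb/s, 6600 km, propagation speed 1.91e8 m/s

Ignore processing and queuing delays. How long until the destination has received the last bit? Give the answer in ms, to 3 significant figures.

L = 1500 × 8 = 12000 bits.
Transmission delays (L/R per hop): 0.0122449, 0.0571429, 0.000184615 ms; sum = 0.0695724 ms.
Propagation delays (d/s per hop): 9.90476, 8.33333, 34.555 ms; sum = 52.7931 ms.
End-to-end = 52.9 ms.

52.9 ms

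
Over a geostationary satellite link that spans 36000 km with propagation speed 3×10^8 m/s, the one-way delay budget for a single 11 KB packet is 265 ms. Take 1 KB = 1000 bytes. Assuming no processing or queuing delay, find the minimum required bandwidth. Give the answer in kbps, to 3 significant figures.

L = 88000 bits.
Propagation delay = 36000000 / 300000000 = 120 ms.
Transmission budget = 265 − 120 = 145 ms.
R ≥ L / t_tx = 88000 bits / 0.145 s = 607 kbps.

607 kbps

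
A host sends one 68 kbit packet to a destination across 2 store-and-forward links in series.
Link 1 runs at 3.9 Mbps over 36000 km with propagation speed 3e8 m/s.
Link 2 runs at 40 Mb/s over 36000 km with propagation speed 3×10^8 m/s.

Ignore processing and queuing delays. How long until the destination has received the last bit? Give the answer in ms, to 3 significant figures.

L = 68000 bits.
Transmission delays (L/R per hop): 17.4359, 1.7 ms; sum = 19.1359 ms.
Propagation delays (d/s per hop): 120, 120 ms; sum = 240 ms.
End-to-end = 259 ms.

259 ms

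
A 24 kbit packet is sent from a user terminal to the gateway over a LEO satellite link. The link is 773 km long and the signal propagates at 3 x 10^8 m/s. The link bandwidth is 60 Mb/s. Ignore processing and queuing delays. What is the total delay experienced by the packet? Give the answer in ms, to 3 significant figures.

2.98 ms

L = 24000 bits.
Transmission delay = L/R = 24000 / 60000000 = 0.4 ms.
Propagation delay = d/s = 773000 m / 300000000 m/s = 2.57667 ms.
Total = 2.98 ms.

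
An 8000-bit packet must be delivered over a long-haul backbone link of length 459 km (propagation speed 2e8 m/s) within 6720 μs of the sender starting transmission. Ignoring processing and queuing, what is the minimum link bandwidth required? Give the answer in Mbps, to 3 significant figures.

1.81 Mbps

Propagation delay = 459000 / 200000000 = 2295 μs.
Transmission budget = 6720 − 2295 = 4425 μs.
R ≥ L / t_tx = 8000 bits / 0.004425 s = 1.81 Mbps.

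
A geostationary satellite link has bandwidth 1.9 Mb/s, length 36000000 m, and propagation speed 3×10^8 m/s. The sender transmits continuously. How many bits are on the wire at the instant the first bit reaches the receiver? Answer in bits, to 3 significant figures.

Propagation delay = 36000000 / 300000000 = 0.12 s.
BDP = R × t_prop = 1900000 × 0.12 = 228000 bits.

228000 bits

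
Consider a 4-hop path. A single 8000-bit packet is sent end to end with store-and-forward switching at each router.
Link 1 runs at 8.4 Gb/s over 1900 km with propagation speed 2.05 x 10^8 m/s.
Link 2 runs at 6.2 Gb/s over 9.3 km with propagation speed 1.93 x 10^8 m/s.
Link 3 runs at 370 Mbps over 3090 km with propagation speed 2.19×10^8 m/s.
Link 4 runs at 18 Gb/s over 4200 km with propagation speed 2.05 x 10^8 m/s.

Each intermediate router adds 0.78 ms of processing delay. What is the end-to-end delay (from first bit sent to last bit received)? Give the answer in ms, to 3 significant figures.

Transmission delays (L/R per hop): 0.000952381, 0.00129032, 0.0216216, 0.000444444 ms; sum = 0.0243088 ms.
Propagation delays (d/s per hop): 9.26829, 0.0481865, 14.1096, 20.4878 ms; sum = 43.9139 ms.
Processing at 3 router(s): 3 × 0.78 ms = 2.34 ms.
End-to-end = 46.3 ms.

46.3 ms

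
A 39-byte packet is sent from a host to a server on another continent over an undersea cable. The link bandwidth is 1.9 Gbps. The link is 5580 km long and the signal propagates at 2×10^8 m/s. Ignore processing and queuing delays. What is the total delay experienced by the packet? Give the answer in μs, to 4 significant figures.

L = 39 × 8 = 312 bits.
Transmission delay = L/R = 312 / 1900000000 = 0.164211 μs.
Propagation delay = d/s = 5580000 m / 200000000 m/s = 27900 μs.
Total = 27900 μs.

27900 μs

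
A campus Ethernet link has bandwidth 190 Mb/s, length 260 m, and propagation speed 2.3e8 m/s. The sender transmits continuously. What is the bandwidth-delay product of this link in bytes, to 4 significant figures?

26.85 bytes

Propagation delay = 260 / 2.3e+08 = 1.13043e-06 s.
BDP = R × t_prop = 190000000 × 1.13043e-06 = 214.783 bits.
In bytes: 214.783/8 = 26.85 bytes.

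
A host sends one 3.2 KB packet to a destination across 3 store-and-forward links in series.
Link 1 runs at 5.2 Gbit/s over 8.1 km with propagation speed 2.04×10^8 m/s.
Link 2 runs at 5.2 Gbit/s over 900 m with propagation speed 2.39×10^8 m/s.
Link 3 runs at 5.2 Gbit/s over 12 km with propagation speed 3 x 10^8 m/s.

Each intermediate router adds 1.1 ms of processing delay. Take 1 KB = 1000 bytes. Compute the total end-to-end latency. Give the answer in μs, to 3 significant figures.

L = 25600 bits.
Transmission delay per hop = L/R = 25600/5200000000 = 4.92308 μs; 3 hops → 14.7692 μs.
Propagation delays (d/s per hop): 39.7059, 3.76569, 40 μs; sum = 83.4716 μs.
Processing at 2 router(s): 2 × 1.1 ms = 2200 μs.
End-to-end = 2300 μs.

2300 μs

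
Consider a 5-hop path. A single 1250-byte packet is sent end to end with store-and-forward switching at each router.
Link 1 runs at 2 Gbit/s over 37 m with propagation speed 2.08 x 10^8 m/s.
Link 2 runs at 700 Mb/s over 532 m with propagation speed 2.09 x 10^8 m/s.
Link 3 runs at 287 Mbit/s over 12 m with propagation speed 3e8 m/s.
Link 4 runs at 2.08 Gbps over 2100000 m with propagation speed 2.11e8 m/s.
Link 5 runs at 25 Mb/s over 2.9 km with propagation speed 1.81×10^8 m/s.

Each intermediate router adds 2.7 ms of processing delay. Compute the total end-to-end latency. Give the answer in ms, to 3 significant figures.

21.2 ms

L = 1250 × 8 = 10000 bits.
Transmission delays (L/R per hop): 0.005, 0.0142857, 0.0348432, 0.00480769, 0.4 ms; sum = 0.458937 ms.
Propagation delays (d/s per hop): 0.000177885, 0.00254545, 4e-05, 9.95261, 0.0160221 ms; sum = 9.97139 ms.
Processing at 4 router(s): 4 × 2.7 ms = 10.8 ms.
End-to-end = 21.2 ms.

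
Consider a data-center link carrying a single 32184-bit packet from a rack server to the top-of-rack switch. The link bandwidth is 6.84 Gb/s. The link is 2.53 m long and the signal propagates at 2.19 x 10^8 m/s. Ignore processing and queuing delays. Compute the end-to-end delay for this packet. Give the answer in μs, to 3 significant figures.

Transmission delay = L/R = 32184 / 6840000000 = 4.70526 μs.
Propagation delay = d/s = 2.53 m / 219000000 m/s = 0.0115525 μs.
Total = 4.72 μs.

4.72 μs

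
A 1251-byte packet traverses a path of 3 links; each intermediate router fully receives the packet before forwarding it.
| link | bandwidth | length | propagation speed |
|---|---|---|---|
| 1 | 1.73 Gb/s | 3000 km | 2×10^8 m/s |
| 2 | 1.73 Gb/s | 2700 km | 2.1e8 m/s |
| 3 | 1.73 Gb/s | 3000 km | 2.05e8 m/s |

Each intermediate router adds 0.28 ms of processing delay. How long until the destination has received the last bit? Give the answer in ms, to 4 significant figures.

43.07 ms

L = 1251 × 8 = 10008 bits.
Transmission delay per hop = L/R = 10008/1730000000 = 0.00578497 ms; 3 hops → 0.0173549 ms.
Propagation delays (d/s per hop): 15, 12.8571, 14.6341 ms; sum = 42.4913 ms.
Processing at 2 router(s): 2 × 0.28 ms = 0.56 ms.
End-to-end = 43.07 ms.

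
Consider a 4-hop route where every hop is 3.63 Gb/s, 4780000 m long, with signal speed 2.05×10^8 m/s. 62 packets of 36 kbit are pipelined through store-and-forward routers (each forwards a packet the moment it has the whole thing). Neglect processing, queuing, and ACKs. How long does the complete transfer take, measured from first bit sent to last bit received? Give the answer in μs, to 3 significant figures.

Per-hop transmission t_tx = L/R = 36000/3630000000 = 9.91736 μs.
Per-hop propagation t_prop = 4780000/2.05e+08 = 23317.1 μs.
Pipeline fill: first packet needs 4·t_tx to clear all hops; remaining 61 packets each add one t_tx.
Total = (4+62-1)·t_tx + 4·t_prop = 65·9.91736 + 4·23317.1 = 93900 μs.

93900 μs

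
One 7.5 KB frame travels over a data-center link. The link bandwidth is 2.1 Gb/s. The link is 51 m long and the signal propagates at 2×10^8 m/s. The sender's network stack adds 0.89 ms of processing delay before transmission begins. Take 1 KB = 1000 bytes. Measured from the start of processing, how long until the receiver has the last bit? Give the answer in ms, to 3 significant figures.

0.919 ms

L = 60000 bits.
Transmission delay = L/R = 60000 / 2100000000 = 0.0285714 ms.
Propagation delay = d/s = 51 m / 200000000 m/s = 0.000255 ms.
Plus processing delay 0.89 ms = 0.89 ms.
Total = 0.919 ms.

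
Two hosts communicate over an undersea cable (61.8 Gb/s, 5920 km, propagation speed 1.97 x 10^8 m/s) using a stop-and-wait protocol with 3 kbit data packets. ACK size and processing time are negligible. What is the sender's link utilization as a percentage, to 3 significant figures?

0.0000808 %

t_tx = L/R = 3000/61800000000 = 4.85437e-08 s.
t_prop = 5920000/197000000 = 0.0300508 s; RTT = 0.0601015 s.
Cycle = t_tx + RTT = 0.0601016 s.
Utilization = t_tx / cycle = 4.85437e-08/0.0601016 = 0.0000808 %.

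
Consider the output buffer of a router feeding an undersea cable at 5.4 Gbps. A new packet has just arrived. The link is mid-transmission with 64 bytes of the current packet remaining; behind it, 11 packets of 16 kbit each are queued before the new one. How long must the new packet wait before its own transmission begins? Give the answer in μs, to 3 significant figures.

Each queued packet: L/R = 16000/5400000000 = 2.96296 μs.
11 queued → 32.5926 μs.
Plus remaining 512 bits of current packet: 0.0948148 μs.
Queuing delay = 32.7 μs.

32.7 μs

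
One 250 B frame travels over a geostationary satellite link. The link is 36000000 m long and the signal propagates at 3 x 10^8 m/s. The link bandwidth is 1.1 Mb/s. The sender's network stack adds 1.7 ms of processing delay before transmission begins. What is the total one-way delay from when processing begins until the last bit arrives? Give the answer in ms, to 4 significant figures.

L = 250 × 8 = 2000 bits.
Transmission delay = L/R = 2000 / 1100000 = 1.81818 ms.
Propagation delay = d/s = 36000000 m / 300000000 m/s = 120 ms.
Plus processing delay 1.7 ms = 1.7 ms.
Total = 123.5 ms.

123.5 ms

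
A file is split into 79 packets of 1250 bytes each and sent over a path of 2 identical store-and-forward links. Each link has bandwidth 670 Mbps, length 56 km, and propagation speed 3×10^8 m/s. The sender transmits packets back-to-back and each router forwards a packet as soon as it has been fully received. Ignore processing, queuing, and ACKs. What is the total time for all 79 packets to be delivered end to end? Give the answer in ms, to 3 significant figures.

Per-hop transmission t_tx = L/R = 10000/670000000 = 0.0149254 ms.
Per-hop propagation t_prop = 56000/300000000 = 0.186667 ms.
Pipeline fill: first packet needs 2·t_tx to clear all hops; remaining 78 packets each add one t_tx.
Total = (2+79-1)·t_tx + 2·t_prop = 80·0.0149254 + 2·0.186667 = 1.57 ms.

1.57 ms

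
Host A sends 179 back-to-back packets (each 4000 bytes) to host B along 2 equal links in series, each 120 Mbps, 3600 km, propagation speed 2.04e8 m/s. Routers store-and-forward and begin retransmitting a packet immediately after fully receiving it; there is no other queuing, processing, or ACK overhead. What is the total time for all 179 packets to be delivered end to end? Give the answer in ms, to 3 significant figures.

Per-hop transmission t_tx = L/R = 32000/120000000 = 0.266667 ms.
Per-hop propagation t_prop = 3600000/204000000 = 17.6471 ms.
Pipeline fill: first packet needs 2·t_tx to clear all hops; remaining 178 packets each add one t_tx.
Total = (2+179-1)·t_tx + 2·t_prop = 180·0.266667 + 2·17.6471 = 83.3 ms.

83.3 ms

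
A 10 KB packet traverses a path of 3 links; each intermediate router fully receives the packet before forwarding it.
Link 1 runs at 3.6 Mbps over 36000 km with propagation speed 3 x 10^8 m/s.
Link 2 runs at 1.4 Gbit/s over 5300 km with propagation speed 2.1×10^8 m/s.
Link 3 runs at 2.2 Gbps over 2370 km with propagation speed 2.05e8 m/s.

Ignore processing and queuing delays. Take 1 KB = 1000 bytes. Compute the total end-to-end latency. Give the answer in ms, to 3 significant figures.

L = 80000 bits.
Transmission delays (L/R per hop): 22.2222, 0.0571429, 0.0363636 ms; sum = 22.3157 ms.
Propagation delays (d/s per hop): 120, 25.2381, 11.561 ms; sum = 156.799 ms.
End-to-end = 179 ms.

179 ms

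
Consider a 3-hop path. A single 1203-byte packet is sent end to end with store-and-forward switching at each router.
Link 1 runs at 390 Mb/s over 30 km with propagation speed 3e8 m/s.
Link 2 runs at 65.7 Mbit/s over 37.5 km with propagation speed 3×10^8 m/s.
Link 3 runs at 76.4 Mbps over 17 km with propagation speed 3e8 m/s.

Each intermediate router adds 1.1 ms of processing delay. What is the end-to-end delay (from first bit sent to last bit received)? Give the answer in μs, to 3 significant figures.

2780 μs

L = 1203 × 8 = 9624 bits.
Transmission delays (L/R per hop): 24.6769, 146.484, 125.969 μs; sum = 297.13 μs.
Propagation delays (d/s per hop): 100, 125, 56.6667 μs; sum = 281.667 μs.
Processing at 2 router(s): 2 × 1.1 ms = 2200 μs.
End-to-end = 2780 μs.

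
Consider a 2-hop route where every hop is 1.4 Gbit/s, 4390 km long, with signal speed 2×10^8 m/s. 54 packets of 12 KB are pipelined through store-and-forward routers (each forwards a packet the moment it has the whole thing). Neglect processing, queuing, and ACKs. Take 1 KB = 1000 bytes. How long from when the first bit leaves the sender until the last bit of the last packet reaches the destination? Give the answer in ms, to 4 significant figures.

47.67 ms

Per-hop transmission t_tx = L/R = 96000/1400000000 = 0.0685714 ms.
Per-hop propagation t_prop = 4390000/200000000 = 21.95 ms.
Pipeline fill: first packet needs 2·t_tx to clear all hops; remaining 53 packets each add one t_tx.
Total = (2+54-1)·t_tx + 2·t_prop = 55·0.0685714 + 2·21.95 = 47.67 ms.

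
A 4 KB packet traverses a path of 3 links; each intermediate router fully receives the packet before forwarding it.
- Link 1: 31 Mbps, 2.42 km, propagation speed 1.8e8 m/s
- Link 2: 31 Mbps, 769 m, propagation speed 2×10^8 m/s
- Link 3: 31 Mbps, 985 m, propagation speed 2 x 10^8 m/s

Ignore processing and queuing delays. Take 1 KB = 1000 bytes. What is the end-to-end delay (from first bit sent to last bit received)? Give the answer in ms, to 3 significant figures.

L = 32000 bits.
Transmission delay per hop = L/R = 32000/31000000 = 1.03226 ms; 3 hops → 3.09677 ms.
Propagation delays (d/s per hop): 0.0134444, 0.003845, 0.004925 ms; sum = 0.0222144 ms.
End-to-end = 3.12 ms.

3.12 ms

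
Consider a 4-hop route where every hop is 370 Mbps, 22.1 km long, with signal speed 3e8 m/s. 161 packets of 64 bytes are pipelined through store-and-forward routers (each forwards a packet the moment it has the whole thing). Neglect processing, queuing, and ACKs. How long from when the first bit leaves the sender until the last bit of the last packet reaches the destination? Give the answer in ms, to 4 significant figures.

Per-hop transmission t_tx = L/R = 512/370000000 = 0.00138378 ms.
Per-hop propagation t_prop = 22100/300000000 = 0.0736667 ms.
Pipeline fill: first packet needs 4·t_tx to clear all hops; remaining 160 packets each add one t_tx.
Total = (4+161-1)·t_tx + 4·t_prop = 164·0.00138378 + 4·0.0736667 = 0.5216 ms.

0.5216 ms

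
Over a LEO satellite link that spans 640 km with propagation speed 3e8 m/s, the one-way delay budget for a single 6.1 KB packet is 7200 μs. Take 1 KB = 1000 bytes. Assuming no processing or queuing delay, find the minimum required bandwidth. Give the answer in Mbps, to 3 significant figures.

9.63 Mbps

L = 48800 bits.
Propagation delay = 640000 / 300000000 = 2133.33 μs.
Transmission budget = 7200 − 2133.33 = 5066.67 μs.
R ≥ L / t_tx = 48800 bits / 0.00506667 s = 9.63 Mbps.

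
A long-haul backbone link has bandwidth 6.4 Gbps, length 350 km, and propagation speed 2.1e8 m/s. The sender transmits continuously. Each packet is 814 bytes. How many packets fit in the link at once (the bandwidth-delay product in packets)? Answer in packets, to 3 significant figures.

Propagation delay = 350000 / 210000000 = 0.00166667 s.
BDP = R × t_prop = 6400000000 × 0.00166667 = 10666700 bits.
In packets of 6512 bits: 1640 packets.

1640 packets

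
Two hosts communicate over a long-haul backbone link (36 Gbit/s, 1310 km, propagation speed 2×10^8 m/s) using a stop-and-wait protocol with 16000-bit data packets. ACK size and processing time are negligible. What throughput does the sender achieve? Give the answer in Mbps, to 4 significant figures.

t_tx = L/R = 16000/36000000000 = 4.44444e-07 s.
t_prop = 1310000/200000000 = 0.00655 s; RTT = 0.0131 s.
Cycle = t_tx + RTT = 0.0131004 s.
Throughput = L / cycle = 16000 / 0.0131004 = 1.221 Mbps.

1.221 Mbps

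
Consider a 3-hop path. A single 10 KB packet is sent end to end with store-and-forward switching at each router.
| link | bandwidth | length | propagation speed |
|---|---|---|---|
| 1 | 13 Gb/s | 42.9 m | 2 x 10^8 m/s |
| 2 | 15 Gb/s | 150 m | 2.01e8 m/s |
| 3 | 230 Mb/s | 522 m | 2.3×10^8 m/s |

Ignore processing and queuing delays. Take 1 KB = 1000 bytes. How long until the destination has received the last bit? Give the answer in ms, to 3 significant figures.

0.363 ms

L = 80000 bits.
Transmission delays (L/R per hop): 0.00615385, 0.00533333, 0.347826 ms; sum = 0.359313 ms.
Propagation delays (d/s per hop): 0.0002145, 0.000746269, 0.00226957 ms; sum = 0.00323033 ms.
End-to-end = 0.363 ms.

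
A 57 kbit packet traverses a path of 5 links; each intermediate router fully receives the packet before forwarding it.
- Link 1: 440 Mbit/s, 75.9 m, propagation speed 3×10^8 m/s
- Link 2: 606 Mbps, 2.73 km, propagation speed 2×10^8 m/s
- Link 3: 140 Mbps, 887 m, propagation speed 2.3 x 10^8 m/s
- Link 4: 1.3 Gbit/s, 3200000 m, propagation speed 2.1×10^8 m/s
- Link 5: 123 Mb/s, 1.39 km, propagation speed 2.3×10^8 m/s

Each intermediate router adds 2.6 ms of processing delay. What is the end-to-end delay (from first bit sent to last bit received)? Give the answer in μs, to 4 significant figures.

L = 57000 bits.
Transmission delays (L/R per hop): 129.545, 94.0594, 407.143, 43.8462, 463.415 μs; sum = 1138.01 μs.
Propagation delays (d/s per hop): 0.253, 13.65, 3.85652, 15238.1, 6.04348 μs; sum = 15261.9 μs.
Processing at 4 router(s): 4 × 2.6 ms = 10400 μs.
End-to-end = 26800 μs.

26800 μs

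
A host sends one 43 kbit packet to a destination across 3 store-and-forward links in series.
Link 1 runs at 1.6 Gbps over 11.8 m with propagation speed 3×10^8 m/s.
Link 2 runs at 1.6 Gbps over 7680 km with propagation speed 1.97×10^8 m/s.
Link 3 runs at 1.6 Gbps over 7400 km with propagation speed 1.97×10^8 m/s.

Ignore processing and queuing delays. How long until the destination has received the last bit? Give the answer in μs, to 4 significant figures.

L = 43000 bits.
Transmission delay per hop = L/R = 43000/1600000000 = 26.875 μs; 3 hops → 80.625 μs.
Propagation delays (d/s per hop): 0.0393333, 38984.8, 37563.5 μs; sum = 76548.3 μs.
End-to-end = 76630 μs.

76630 μs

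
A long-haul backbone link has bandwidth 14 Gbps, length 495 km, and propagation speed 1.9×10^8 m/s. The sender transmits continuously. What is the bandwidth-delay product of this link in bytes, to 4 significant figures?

4559000 bytes

Propagation delay = 495000 / 190000000 = 0.00260526 s.
BDP = R × t_prop = 14000000000 × 0.00260526 = 36473700 bits.
In bytes: 36473700/8 = 4559000 bytes.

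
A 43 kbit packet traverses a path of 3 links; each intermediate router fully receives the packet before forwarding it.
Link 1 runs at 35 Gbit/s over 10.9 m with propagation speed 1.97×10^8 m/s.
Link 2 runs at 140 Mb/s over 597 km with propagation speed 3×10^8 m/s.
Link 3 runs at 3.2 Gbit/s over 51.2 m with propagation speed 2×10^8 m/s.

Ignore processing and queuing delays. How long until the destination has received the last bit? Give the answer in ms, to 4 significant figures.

2.312 ms

L = 43000 bits.
Transmission delays (L/R per hop): 0.00122857, 0.307143, 0.0134375 ms; sum = 0.321809 ms.
Propagation delays (d/s per hop): 5.53299e-05, 1.99, 0.000256 ms; sum = 1.99031 ms.
End-to-end = 2.312 ms.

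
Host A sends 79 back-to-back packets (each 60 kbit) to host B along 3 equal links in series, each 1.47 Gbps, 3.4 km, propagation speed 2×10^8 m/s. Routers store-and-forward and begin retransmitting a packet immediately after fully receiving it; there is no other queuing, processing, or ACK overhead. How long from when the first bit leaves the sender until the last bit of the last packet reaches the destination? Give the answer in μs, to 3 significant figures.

3360 μs

Per-hop transmission t_tx = L/R = 60000/1470000000 = 40.8163 μs.
Per-hop propagation t_prop = 3400/200000000 = 17 μs.
Pipeline fill: first packet needs 3·t_tx to clear all hops; remaining 78 packets each add one t_tx.
Total = (3+79-1)·t_tx + 3·t_prop = 81·40.8163 + 3·17 = 3360 μs.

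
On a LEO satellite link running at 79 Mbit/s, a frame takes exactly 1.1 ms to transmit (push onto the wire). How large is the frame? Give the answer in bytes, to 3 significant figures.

10900 bytes

L = R × t_tx = 79000000 b/s × 0.0011 s = 86900 bits.
In bytes: 86900 / 8 = 10900 bytes.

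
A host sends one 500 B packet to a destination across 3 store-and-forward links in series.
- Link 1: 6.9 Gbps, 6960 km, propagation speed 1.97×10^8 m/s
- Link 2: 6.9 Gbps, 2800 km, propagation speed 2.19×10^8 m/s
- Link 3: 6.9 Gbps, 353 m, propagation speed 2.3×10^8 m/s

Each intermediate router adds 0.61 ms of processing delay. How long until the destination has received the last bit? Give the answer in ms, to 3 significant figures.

L = 500 × 8 = 4000 bits.
Transmission delay per hop = L/R = 4000/6900000000 = 0.00057971 ms; 3 hops → 0.00173913 ms.
Propagation delays (d/s per hop): 35.3299, 12.7854, 0.00153478 ms; sum = 48.1169 ms.
Processing at 2 router(s): 2 × 0.61 ms = 1.22 ms.
End-to-end = 49.3 ms.

49.3 ms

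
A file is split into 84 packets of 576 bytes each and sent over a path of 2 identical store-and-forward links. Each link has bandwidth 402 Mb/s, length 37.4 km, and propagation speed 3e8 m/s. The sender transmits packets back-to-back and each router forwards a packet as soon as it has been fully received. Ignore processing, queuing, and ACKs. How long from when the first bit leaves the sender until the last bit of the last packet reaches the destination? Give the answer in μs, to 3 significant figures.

1220 μs

Per-hop transmission t_tx = L/R = 4608/402000000 = 11.4627 μs.
Per-hop propagation t_prop = 37400/300000000 = 124.667 μs.
Pipeline fill: first packet needs 2·t_tx to clear all hops; remaining 83 packets each add one t_tx.
Total = (2+84-1)·t_tx + 2·t_prop = 85·11.4627 + 2·124.667 = 1220 μs.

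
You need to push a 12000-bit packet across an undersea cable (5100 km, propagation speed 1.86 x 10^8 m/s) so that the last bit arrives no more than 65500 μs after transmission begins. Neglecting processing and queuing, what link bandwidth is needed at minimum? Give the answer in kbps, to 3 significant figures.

315 kbps

Propagation delay = 5100000 / 186000000 = 27419.4 μs.
Transmission budget = 65500 − 27419.4 = 38080.6 μs.
R ≥ L / t_tx = 12000 bits / 0.0380806 s = 315 kbps.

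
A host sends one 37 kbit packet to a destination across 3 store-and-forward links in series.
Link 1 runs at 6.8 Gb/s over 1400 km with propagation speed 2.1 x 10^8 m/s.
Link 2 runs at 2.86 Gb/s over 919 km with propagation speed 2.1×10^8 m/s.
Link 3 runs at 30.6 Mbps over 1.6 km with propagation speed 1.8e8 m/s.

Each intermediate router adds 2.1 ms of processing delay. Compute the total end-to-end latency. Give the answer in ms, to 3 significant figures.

L = 37000 bits.
Transmission delays (L/R per hop): 0.00544118, 0.0129371, 1.20915 ms; sum = 1.22753 ms.
Propagation delays (d/s per hop): 6.66667, 4.37619, 0.00888889 ms; sum = 11.0517 ms.
Processing at 2 router(s): 2 × 2.1 ms = 4.2 ms.
End-to-end = 16.5 ms.

16.5 ms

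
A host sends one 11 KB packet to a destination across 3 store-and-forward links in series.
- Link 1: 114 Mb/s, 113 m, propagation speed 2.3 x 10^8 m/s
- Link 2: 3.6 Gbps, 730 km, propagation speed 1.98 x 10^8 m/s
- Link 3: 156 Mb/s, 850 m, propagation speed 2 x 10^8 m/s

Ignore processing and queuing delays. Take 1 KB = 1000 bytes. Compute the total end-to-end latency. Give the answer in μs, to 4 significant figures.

L = 88000 bits.
Transmission delays (L/R per hop): 771.93, 24.4444, 564.103 μs; sum = 1360.48 μs.
Propagation delays (d/s per hop): 0.491304, 3686.87, 4.25 μs; sum = 3691.61 μs.
End-to-end = 5052 μs.

5052 μs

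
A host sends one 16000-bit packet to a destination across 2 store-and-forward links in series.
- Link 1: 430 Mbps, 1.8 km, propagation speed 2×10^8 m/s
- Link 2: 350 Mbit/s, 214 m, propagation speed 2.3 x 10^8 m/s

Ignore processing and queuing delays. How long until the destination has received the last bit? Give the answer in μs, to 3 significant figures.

92.9 μs

Transmission delays (L/R per hop): 37.2093, 45.7143 μs; sum = 82.9236 μs.
Propagation delays (d/s per hop): 9, 0.930435 μs; sum = 9.93043 μs.
End-to-end = 92.9 μs.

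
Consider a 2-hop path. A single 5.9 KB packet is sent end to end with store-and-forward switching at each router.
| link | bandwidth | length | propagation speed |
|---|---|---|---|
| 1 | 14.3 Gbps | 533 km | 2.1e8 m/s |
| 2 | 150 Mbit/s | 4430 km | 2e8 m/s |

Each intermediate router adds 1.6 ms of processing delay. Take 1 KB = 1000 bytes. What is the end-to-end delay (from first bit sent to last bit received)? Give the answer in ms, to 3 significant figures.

L = 47200 bits.
Transmission delays (L/R per hop): 0.0033007, 0.314667 ms; sum = 0.317967 ms.
Propagation delays (d/s per hop): 2.5381, 22.15 ms; sum = 24.6881 ms.
Processing at 1 router(s): 1 × 1.6 ms = 1.6 ms.
End-to-end = 26.6 ms.

26.6 ms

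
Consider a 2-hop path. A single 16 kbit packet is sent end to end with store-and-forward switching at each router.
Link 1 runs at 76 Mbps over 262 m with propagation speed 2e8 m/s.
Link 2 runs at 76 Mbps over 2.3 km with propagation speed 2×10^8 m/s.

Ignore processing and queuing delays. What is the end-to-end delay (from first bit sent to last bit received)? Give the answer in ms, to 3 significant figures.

L = 16000 bits.
Transmission delay per hop = L/R = 16000/76000000 = 0.210526 ms; 2 hops → 0.421053 ms.
Propagation delays (d/s per hop): 0.00131, 0.0115 ms; sum = 0.01281 ms.
End-to-end = 0.434 ms.

0.434 ms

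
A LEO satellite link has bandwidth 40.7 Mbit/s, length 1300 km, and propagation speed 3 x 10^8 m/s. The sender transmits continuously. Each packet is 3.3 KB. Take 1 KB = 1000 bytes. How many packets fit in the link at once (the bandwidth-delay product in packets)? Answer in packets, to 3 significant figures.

6.68 packets

Propagation delay = 1300000 / 300000000 = 0.00433333 s.
BDP = R × t_prop = 40700000 × 0.00433333 = 176367 bits.
In packets of 26400 bits: 6.68 packets.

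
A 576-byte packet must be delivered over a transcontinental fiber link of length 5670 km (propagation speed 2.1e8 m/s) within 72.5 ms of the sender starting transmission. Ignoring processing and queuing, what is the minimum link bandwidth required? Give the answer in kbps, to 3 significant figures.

L = 4608 bits.
Propagation delay = 5670000 / 210000000 = 27 ms.
Transmission budget = 72.5 − 27 = 45.5 ms.
R ≥ L / t_tx = 4608 bits / 0.0455 s = 101 kbps.

101 kbps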